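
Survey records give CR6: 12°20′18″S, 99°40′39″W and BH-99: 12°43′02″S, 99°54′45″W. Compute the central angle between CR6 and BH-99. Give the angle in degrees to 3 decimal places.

CR6: φ = -12.33833°, λ = -99.67750°
BH-99: φ = -12.71722°, λ = -99.91250°
Δφ = -0.3789°,  Δλ = -0.2350°
a = sin²(Δφ/2) + cos φ₁ cos φ₂ sin²(Δλ/2) = 0.000015
c = 2·arcsin(√a) = 0.007731 rad = 0.4429°

0.443°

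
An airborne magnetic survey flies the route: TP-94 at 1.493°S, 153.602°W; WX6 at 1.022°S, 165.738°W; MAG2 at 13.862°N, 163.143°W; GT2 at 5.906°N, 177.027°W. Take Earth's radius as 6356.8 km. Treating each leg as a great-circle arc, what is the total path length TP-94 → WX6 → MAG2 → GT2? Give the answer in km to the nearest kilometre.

TP-94→WX6: c = 0.211921 rad, d = 1347.14 km
WX6→MAG2: c = 0.263622 rad, d = 1675.79 km
MAG2→GT2: c = 0.275976 rad, d = 1754.33 km
Total = 1347.14 + 1675.79 + 1754.33 = 4777.26 km

4777 km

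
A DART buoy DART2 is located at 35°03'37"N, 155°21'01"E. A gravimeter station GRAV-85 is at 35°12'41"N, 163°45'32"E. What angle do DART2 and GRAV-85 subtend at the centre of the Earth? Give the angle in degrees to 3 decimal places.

DART2: φ = +35.06028°, λ = +155.35028°
GRAV-85: φ = +35.21139°, λ = +163.75889°
Δφ = 0.1511°,  Δλ = 8.4086°
a = sin²(Δφ/2) + cos φ₁ cos φ₂ sin²(Δλ/2) = 0.003596
c = 2·arcsin(√a) = 0.120010 rad = 6.8761°

6.876°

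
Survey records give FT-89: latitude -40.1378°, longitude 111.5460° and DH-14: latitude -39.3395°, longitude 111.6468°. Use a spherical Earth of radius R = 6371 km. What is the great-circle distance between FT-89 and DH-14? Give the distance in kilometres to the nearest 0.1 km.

Δφ = 0.7983°,  Δλ = 0.1008°
a = sin²(Δφ/2) + cos φ₁ cos φ₂ sin²(Δλ/2) = 0.000049
c = 2·arcsin(√a) = 0.013998 rad = 0.8021°
d = R·c = 6371 × 0.013998 = 89.2 km

89.2 km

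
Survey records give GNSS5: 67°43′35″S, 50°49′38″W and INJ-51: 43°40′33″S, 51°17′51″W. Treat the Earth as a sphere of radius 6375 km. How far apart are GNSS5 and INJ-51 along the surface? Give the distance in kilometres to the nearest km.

2676 km

GNSS5: φ = -67.72639°, λ = -50.82722°
INJ-51: φ = -43.67583°, λ = -51.29750°
Δφ = 24.0506°,  Δλ = -0.4703°
a = sin²(Δφ/2) + cos φ₁ cos φ₂ sin²(Δλ/2) = 0.043412
c = 2·arcsin(√a) = 0.419784 rad = 24.0519°
d = R·c = 6375 × 0.419784 = 2676.1 km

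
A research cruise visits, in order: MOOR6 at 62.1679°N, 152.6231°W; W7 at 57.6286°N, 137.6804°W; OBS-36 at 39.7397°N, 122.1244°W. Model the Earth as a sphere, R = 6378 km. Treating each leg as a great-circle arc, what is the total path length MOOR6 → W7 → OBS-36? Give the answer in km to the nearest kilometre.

3256 km

MOOR6→W7: c = 0.152395 rad, d = 971.98 km
W7→OBS-36: c = 0.358076 rad, d = 2283.81 km
Total = 971.98 + 2283.81 = 3255.79 km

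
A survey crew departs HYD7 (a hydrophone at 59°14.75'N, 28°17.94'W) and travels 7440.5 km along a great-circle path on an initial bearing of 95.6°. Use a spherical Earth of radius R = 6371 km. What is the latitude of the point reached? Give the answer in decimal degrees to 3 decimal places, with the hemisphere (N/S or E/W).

HYD7: φ = +59.24583°, λ = -28.29900°
δ = d/R = 7440.5/6371 = 1.167870 rad
φ₂ = arcsin(sin φ₁ cos δ + cos φ₁ sin δ cos θ)
   = arcsin(0.85937·0.39211 + 0.51136·0.91992·-0.09758) = 16.92176°
λ₂ = λ₁ + atan2(sin θ sin δ cos φ₁, cos δ − sin φ₁ sin φ₂) = 44.82998°

16.922°N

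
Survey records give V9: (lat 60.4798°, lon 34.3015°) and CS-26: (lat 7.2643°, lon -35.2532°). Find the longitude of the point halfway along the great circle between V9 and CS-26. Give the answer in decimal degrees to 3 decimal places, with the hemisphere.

Bx = cos φ₂ cos Δλ = 0.346509,  By = cos φ₂ sin Δλ = -0.929485
φₘ = atan2(sin φ₁ + sin φ₂, √((cos φ₁ + Bx)² + By²)) = 38.51403°
λₘ = λ₁ + atan2(By, cos φ₁ + Bx) = -13.61937°

13.619°W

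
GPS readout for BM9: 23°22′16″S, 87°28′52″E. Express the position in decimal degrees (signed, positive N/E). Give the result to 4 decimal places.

lat: 23.3711° S → -23.3711°
lon: 87.4811° E → +87.4811°

-23.3711°, +87.4811°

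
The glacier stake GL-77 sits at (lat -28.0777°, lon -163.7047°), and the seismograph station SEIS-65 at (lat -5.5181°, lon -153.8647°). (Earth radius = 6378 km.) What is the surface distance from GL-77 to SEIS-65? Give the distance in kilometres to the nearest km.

Δφ = 22.5596°,  Δλ = 9.8400°
a = sin²(Δφ/2) + cos φ₁ cos φ₂ sin²(Δλ/2) = 0.044719
c = 2·arcsin(√a) = 0.426156 rad = 24.4170°
d = R·c = 6378 × 0.426156 = 2718.0 km

2718 km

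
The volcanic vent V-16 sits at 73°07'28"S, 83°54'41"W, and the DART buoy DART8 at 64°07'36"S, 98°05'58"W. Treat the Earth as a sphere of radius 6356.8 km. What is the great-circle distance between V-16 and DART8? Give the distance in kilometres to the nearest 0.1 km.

V-16: φ = -73.12444°, λ = -83.91139°
DART8: φ = -64.12667°, λ = -98.09944°
Δφ = 8.9978°,  Δλ = -14.1881°
a = sin²(Δφ/2) + cos φ₁ cos φ₂ sin²(Δλ/2) = 0.008085
c = 2·arcsin(√a) = 0.180075 rad = 10.3175°
d = R·c = 6356.8 × 0.180075 = 1144.7 km

1144.7 km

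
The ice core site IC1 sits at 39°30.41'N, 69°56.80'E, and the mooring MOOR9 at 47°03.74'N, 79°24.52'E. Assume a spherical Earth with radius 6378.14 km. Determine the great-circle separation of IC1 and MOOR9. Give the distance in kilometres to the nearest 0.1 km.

1136.5 km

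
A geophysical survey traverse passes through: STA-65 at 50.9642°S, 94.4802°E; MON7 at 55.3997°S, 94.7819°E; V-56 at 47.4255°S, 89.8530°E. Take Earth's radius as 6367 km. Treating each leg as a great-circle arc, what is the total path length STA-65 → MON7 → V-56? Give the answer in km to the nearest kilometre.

1442 km

STA-65→MON7: c = 0.077478 rad, d = 493.30 km
MON7→V-56: c = 0.149068 rad, d = 949.11 km
Total = 493.30 + 949.11 = 1442.42 km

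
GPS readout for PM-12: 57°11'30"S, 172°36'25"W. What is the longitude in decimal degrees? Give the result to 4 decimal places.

172.6069°W

172° + 36′/60 + 25″/3600 = 172 + 0.60000 + 0.00694 = 172.6069°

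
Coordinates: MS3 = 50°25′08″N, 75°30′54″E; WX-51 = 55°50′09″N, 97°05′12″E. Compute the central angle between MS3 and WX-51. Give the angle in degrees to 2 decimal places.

MS3: φ = +50.41889°, λ = +75.51500°
WX-51: φ = +55.83583°, λ = +97.08667°
Δφ = 5.4169°,  Δλ = 21.5717°
a = sin²(Δφ/2) + cos φ₁ cos φ₂ sin²(Δλ/2) = 0.014764
c = 2·arcsin(√a) = 0.243615 rad = 13.9581°

13.96°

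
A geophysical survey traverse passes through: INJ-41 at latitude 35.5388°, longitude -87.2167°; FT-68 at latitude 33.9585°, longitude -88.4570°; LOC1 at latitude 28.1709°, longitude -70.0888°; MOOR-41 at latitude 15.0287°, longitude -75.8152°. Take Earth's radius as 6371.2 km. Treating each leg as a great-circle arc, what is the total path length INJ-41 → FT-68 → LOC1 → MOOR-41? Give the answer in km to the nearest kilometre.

3646 km

INJ-41→FT-68: c = 0.032818 rad, d = 209.09 km
FT-68→LOC1: c = 0.292072 rad, d = 1860.85 km
LOC1→MOOR-41: c = 0.247369 rad, d = 1576.04 km
Total = 209.09 + 1860.85 + 1576.04 = 3645.98 km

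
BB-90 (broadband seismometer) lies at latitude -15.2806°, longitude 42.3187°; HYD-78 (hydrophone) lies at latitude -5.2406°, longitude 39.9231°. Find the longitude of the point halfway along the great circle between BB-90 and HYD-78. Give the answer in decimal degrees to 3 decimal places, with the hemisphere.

41.102°E

Bx = cos φ₂ cos Δλ = 0.994950,  By = cos φ₂ sin Δλ = -0.041624
φₘ = atan2(sin φ₁ + sin φ₂, √((cos φ₁ + Bx)² + By²)) = -10.26279°
λₘ = λ₁ + atan2(By, cos φ₁ + Bx) = 41.10185°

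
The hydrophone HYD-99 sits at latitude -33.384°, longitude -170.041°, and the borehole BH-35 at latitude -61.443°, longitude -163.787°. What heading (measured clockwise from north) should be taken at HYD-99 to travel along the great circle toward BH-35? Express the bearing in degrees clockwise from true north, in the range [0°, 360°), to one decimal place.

173.7°

Δλ = 6.2540°
y = sin Δλ · cos φ₂ = 0.052075
x = cos φ₁ sin φ₂ − sin φ₁ cos φ₂ cos Δλ = -0.471946
θ = atan2(y, x) = 173.7034° → 173.7034° (mod 360°)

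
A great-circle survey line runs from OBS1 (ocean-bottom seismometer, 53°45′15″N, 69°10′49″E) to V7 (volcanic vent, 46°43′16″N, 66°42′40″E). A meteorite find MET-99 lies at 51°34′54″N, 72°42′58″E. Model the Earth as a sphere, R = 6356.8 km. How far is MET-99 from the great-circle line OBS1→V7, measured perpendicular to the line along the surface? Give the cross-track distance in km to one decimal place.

OBS1: φ = +53.75417°, λ = +69.18028°
V7: φ = +46.72111°, λ = +66.71111°
MET-99: φ = +51.58167°, λ = +72.71611°
δ₁₃ = central angle OBS1→MET-99 = 0.053263 rad  (haversine)
θ₁₃ = bearing OBS1→MET-99 = 133.958°,  θ₁₂ = bearing OBS1→V7 = 193.616°
dₓₜ = R·arcsin(sin δ₁₃ · sin(θ₁₃ − θ₁₂)) = 6356.8·arcsin(0.05324·sin(-59.658°)) = -292.173 km
|dₓₜ| = 292.173 km

292.2 km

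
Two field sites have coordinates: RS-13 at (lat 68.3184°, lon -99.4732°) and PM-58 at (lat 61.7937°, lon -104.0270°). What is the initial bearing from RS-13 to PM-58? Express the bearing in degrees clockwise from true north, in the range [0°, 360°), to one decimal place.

Δλ = -4.5538°
y = sin Δλ · cos φ₂ = -0.037526
x = cos φ₁ sin φ₂ − sin φ₁ cos φ₂ cos Δλ = -0.112245
θ = atan2(y, x) = -161.5141° → 198.4859° (mod 360°)

198.5°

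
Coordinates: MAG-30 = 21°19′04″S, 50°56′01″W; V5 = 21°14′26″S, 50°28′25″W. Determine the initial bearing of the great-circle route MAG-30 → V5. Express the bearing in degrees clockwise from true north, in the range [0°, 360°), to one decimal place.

79.9°

MAG-30: φ = -21.31778°, λ = -50.93361°
V5: φ = -21.24056°, λ = -50.47361°
Δλ = 0.4600°
y = sin Δλ · cos φ₂ = 0.007483
x = cos φ₁ sin φ₂ − sin φ₁ cos φ₂ cos Δλ = 0.001337
θ = atan2(y, x) = 79.8708° → 79.8708° (mod 360°)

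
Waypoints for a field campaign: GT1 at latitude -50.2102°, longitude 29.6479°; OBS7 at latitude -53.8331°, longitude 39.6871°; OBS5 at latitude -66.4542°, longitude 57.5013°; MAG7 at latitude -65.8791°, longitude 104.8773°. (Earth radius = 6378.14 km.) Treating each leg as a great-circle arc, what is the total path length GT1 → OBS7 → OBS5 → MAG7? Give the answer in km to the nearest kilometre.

GT1→OBS7: c = 0.124830 rad, d = 796.18 km
OBS7→OBS5: c = 0.267128 rad, d = 1703.78 km
OBS5→MAG7: c = 0.326257 rad, d = 2080.91 km
Total = 796.18 + 1703.78 + 2080.91 = 4580.87 km

4581 km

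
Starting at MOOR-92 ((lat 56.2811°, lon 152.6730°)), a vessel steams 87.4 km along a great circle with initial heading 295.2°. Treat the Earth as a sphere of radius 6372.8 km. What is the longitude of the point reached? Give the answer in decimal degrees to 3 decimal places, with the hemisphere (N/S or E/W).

151.381°E

δ = d/R = 87.4/6372.8 = 0.013715 rad
φ₂ = arcsin(sin φ₁ cos δ + cos φ₁ sin δ cos θ)
   = arcsin(0.83177·0.99991 + 0.55512·0.01371·0.42578) = 56.60899°
λ₂ = λ₁ + atan2(sin θ sin δ cos φ₁, cos δ − sin φ₁ sin φ₂) = 151.38103°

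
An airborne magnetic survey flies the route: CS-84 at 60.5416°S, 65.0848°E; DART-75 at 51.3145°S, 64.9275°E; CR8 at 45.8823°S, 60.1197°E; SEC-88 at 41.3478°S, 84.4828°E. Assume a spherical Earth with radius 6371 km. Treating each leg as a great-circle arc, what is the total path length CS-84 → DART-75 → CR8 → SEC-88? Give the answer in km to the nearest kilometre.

CS-84→DART-75: c = 0.161050 rad, d = 1026.05 km
DART-75→CR8: c = 0.109801 rad, d = 699.54 km
CR8→SEC-88: c = 0.316494 rad, d = 2016.39 km
Total = 1026.05 + 699.54 + 2016.39 = 3741.98 km

3742 km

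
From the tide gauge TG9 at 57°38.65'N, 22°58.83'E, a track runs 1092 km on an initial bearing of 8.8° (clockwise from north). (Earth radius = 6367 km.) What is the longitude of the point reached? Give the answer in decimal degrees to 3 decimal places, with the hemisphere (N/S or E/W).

26.862°E

TG9: φ = +57.64417°, λ = +22.98050°
δ = d/R = 1092/6367 = 0.171509 rad
φ₂ = arcsin(sin φ₁ cos δ + cos φ₁ sin δ cos θ)
   = arcsin(0.84474·0.98533 + 0.53518·0.17067·0.98823) = 67.31069°
λ₂ = λ₁ + atan2(sin θ sin δ cos φ₁, cos δ − sin φ₁ sin φ₂) = 26.86178°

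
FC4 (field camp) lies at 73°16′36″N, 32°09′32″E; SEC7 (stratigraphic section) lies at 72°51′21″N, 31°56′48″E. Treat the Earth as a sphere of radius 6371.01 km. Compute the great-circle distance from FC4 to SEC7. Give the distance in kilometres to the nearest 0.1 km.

FC4: φ = +73.27667°, λ = +32.15889°
SEC7: φ = +72.85583°, λ = +31.94667°
Δφ = -0.4208°,  Δλ = -0.2122°
a = sin²(Δφ/2) + cos φ₁ cos φ₂ sin²(Δλ/2) = 0.000014
c = 2·arcsin(√a) = 0.007424 rad = 0.4253°
d = R·c = 6371.01 × 0.007424 = 47.3 km

47.3 km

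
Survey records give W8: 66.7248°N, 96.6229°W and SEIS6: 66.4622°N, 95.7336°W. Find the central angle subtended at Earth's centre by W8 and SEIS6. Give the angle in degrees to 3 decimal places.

0.440°

Δφ = -0.2626°,  Δλ = 0.8893°
a = sin²(Δφ/2) + cos φ₁ cos φ₂ sin²(Δλ/2) = 0.000015
c = 2·arcsin(√a) = 0.007683 rad = 0.4402°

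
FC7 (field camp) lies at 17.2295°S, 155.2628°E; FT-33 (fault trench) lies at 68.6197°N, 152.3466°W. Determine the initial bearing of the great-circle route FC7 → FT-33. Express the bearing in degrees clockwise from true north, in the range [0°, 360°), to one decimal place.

16.8°

Δλ = 52.3906°
y = sin Δλ · cos φ₂ = 0.288798
x = cos φ₁ sin φ₂ − sin φ₁ cos φ₂ cos Δλ = 0.955294
θ = atan2(y, x) = 16.8208° → 16.8208° (mod 360°)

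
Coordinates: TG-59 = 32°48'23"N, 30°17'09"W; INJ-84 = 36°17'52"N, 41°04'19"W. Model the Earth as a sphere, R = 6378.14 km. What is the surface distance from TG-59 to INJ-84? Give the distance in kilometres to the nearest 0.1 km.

1061.8 km

TG-59: φ = +32.80639°, λ = -30.28583°
INJ-84: φ = +36.29778°, λ = -41.07194°
Δφ = 3.4914°,  Δλ = -10.7861°
a = sin²(Δφ/2) + cos φ₁ cos φ₂ sin²(Δλ/2) = 0.006912
c = 2·arcsin(√a) = 0.166469 rad = 9.5380°
d = R·c = 6378.14 × 0.166469 = 1061.8 km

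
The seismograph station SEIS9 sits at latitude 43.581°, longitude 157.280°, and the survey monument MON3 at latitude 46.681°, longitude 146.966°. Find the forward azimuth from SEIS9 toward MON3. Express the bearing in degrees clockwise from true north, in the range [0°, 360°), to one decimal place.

Δλ = -10.3140°
y = sin Δλ · cos φ₂ = -0.122834
x = cos φ₁ sin φ₂ − sin φ₁ cos φ₂ cos Δλ = 0.061721
θ = atan2(y, x) = -63.3216° → 296.6784° (mod 360°)

296.7°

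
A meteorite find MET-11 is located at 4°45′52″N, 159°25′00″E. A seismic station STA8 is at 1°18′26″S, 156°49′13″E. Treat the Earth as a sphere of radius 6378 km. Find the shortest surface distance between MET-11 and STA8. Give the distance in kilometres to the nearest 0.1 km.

735.0 km

MET-11: φ = +4.76444°, λ = +159.41667°
STA8: φ = -1.30722°, λ = +156.82028°
Δφ = -6.0717°,  Δλ = -2.5964°
a = sin²(Δφ/2) + cos φ₁ cos φ₂ sin²(Δλ/2) = 0.003316
c = 2·arcsin(√a) = 0.115237 rad = 6.6026°
d = R·c = 6378 × 0.115237 = 735.0 km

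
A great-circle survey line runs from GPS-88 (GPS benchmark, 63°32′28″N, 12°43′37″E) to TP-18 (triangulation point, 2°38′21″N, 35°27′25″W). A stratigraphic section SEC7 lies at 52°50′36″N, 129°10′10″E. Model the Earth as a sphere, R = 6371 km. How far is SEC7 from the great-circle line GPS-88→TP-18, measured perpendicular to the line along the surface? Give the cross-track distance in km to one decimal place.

898.3 km

GPS-88: φ = +63.54111°, λ = +12.72694°
TP-18: φ = +2.63917°, λ = -35.45694°
SEC7: φ = +52.84333°, λ = +129.16944°
δ₁₃ = central angle GPS-88→SEC7 = 0.935185 rad  (haversine)
θ₁₃ = bearing GPS-88→SEC7 = 42.226°,  θ₁₂ = bearing GPS-88→TP-18 = 232.284°
dₓₜ = R·arcsin(sin δ₁₃ · sin(θ₁₃ − θ₁₂)) = 6371·arcsin(0.80471·sin(-190.058°)) = 898.327 km
|dₓₜ| = 898.327 km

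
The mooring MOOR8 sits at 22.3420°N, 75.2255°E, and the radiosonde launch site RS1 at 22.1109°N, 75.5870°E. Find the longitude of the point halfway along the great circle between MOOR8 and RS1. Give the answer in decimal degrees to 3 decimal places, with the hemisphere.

Bx = cos φ₂ cos Δλ = 0.926439,  By = cos φ₂ sin Δλ = 0.005845
φₘ = atan2(sin φ₁ + sin φ₂, √((cos φ₁ + Bx)² + By²)) = 22.22655°
λₘ = λ₁ + atan2(By, cos φ₁ + Bx) = 75.40640°

75.406°E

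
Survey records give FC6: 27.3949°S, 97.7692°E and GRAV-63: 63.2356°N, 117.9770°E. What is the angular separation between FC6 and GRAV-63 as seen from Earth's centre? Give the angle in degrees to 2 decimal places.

92.04°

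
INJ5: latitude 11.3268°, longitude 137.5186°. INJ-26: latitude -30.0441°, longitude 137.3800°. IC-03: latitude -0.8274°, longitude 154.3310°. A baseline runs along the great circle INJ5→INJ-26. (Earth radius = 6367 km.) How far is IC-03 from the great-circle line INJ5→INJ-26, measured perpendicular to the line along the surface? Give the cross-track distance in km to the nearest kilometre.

1872 km

δ₁₃ = central angle INJ5→IC-03 = 0.360620 rad  (haversine)
θ₁₃ = bearing INJ5→IC-03 = 124.953°,  θ₁₂ = bearing INJ5→INJ-26 = 180.182°
dₓₜ = R·arcsin(sin δ₁₃ · sin(θ₁₃ − θ₁₂)) = 6367·arcsin(0.35285·sin(-55.229°)) = -1872.330 km
|dₓₜ| = 1872.330 km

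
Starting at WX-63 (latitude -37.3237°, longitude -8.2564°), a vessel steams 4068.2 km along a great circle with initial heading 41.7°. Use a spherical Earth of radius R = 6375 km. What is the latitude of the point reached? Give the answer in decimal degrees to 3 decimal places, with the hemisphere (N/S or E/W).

7.660°S

δ = d/R = 4068.2/6375 = 0.638149 rad
φ₂ = arcsin(sin φ₁ cos δ + cos φ₁ sin δ cos θ)
   = arcsin(-0.60632·0.80320 + 0.79522·0.59571·0.74664) = -7.66005°
λ₂ = λ₁ + atan2(sin θ sin δ cos φ₁, cos δ − sin φ₁ sin φ₂) = 15.31255°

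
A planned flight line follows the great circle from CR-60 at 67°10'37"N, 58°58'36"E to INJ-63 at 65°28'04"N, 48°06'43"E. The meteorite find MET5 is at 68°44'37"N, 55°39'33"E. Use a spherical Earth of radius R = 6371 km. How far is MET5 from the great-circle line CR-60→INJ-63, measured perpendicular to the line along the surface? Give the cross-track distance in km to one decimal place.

208.2 km

CR-60: φ = +67.17694°, λ = +58.97667°
INJ-63: φ = +65.46778°, λ = +48.11194°
MET5: φ = +68.74361°, λ = +55.65917°
δ₁₃ = central angle CR-60→MET5 = 0.034915 rad  (haversine)
θ₁₃ = bearing CR-60→MET5 = 323.058°,  θ₁₂ = bearing CR-60→INJ-63 = 253.646°
dₓₜ = R·arcsin(sin δ₁₃ · sin(θ₁₃ − θ₁₂)) = 6371·arcsin(0.03491·sin(69.413°)) = 208.233 km
|dₓₜ| = 208.233 km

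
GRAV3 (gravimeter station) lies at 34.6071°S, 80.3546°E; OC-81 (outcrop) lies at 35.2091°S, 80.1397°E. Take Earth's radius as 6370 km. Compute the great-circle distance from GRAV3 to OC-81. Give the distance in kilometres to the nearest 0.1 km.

69.7 km

Δφ = -0.6020°,  Δλ = -0.2149°
a = sin²(Δφ/2) + cos φ₁ cos φ₂ sin²(Δλ/2) = 0.000030
c = 2·arcsin(√a) = 0.010948 rad = 0.6273°
d = R·c = 6370 × 0.010948 = 69.7 km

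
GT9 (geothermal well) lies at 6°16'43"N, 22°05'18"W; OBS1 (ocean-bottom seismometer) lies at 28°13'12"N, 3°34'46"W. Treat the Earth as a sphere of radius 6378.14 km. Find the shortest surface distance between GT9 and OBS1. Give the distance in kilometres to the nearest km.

3126 km

GT9: φ = +6.27861°, λ = -22.08833°
OBS1: φ = +28.22000°, λ = -3.57944°
Δφ = 21.9414°,  Δλ = 18.5089°
a = sin²(Δφ/2) + cos φ₁ cos φ₂ sin²(Δλ/2) = 0.058869
c = 2·arcsin(√a) = 0.490149 rad = 28.0835°
d = R·c = 6378.14 × 0.490149 = 3126.2 km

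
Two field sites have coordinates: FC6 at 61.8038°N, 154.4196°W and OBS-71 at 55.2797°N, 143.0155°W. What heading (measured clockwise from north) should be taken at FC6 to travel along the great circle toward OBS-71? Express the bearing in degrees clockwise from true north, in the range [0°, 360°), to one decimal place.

Δλ = 11.4041°
y = sin Δλ · cos φ₂ = 0.112620
x = cos φ₁ sin φ₂ − sin φ₁ cos φ₂ cos Δλ = -0.103710
θ = atan2(y, x) = 132.6417° → 132.6417° (mod 360°)

132.6°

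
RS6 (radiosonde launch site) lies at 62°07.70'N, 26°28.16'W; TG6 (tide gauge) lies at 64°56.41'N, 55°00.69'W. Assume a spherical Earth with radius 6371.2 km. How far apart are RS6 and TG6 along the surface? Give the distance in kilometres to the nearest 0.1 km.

1435.3 km

RS6: φ = +62.12833°, λ = -26.46933°
TG6: φ = +64.94017°, λ = -55.01150°
Δφ = 2.8118°,  Δλ = -28.5422°
a = sin²(Δφ/2) + cos φ₁ cos φ₂ sin²(Δλ/2) = 0.012635
c = 2·arcsin(√a) = 0.225284 rad = 12.9078°
d = R·c = 6371.2 × 0.225284 = 1435.3 km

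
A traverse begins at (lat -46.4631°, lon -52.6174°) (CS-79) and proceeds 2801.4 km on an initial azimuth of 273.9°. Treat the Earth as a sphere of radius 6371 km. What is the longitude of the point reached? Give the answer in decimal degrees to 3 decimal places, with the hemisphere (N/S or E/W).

δ = d/R = 2801.4/6371 = 0.439711 rad
φ₂ = arcsin(sin φ₁ cos δ + cos φ₁ sin δ cos θ)
   = arcsin(-0.72493·0.90487 + 0.68882·0.42568·0.06802) = -39.49630°
λ₂ = λ₁ + atan2(sin θ sin δ cos φ₁, cos δ − sin φ₁ sin φ₂) = -86.00898°

86.009°W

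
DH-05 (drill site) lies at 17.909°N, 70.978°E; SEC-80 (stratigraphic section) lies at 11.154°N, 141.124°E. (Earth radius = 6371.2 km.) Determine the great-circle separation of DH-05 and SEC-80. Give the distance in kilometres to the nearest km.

7548 km

Δφ = -6.7550°,  Δλ = 70.1460°
a = sin²(Δφ/2) + cos φ₁ cos φ₂ sin²(Δλ/2) = 0.311725
c = 2·arcsin(√a) = 1.184727 rad = 67.8799°
d = R·c = 6371.2 × 1.184727 = 7548.1 km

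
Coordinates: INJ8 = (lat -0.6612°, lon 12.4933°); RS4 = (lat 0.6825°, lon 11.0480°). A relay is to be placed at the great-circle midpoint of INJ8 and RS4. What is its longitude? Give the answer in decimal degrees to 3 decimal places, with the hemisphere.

11.771°E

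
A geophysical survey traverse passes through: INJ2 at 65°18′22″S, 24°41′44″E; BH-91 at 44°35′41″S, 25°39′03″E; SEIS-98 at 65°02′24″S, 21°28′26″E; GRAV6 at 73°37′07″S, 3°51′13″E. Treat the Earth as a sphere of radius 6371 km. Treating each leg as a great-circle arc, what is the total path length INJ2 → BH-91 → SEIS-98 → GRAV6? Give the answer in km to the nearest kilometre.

5760 km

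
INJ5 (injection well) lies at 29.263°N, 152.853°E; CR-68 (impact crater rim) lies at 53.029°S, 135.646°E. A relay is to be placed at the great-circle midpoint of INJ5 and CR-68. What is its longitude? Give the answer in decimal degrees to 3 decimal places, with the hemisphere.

Bx = cos φ₂ cos Δλ = 0.574493,  By = cos φ₂ sin Δλ = -0.177912
φₘ = atan2(sin φ₁ + sin φ₂, √((cos φ₁ + Bx)² + By²)) = -12.00982°
λₘ = λ₁ + atan2(By, cos φ₁ + Bx) = 145.84294°

145.843°E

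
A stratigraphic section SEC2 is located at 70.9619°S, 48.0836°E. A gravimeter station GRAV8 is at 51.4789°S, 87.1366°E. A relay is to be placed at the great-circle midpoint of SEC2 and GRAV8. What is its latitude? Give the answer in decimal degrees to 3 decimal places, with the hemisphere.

62.486°S

Bx = cos φ₂ cos Δλ = 0.483646,  By = cos φ₂ sin Δλ = 0.392390
φₘ = atan2(sin φ₁ + sin φ₂, √((cos φ₁ + Bx)² + By²)) = -62.48634°
λₘ = λ₁ + atan2(By, cos φ₁ + Bx) = 73.93501°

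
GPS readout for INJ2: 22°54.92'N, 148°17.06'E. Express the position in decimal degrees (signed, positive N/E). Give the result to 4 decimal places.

lat: 22.9153° N → +22.9153°
lon: 148.2843° E → +148.2843°

+22.9153°, +148.2843°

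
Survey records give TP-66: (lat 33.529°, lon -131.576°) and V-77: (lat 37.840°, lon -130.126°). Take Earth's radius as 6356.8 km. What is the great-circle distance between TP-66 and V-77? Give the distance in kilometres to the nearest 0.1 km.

495.8 km

Δφ = 4.3110°,  Δλ = 1.4500°
a = sin²(Δφ/2) + cos φ₁ cos φ₂ sin²(Δλ/2) = 0.001520
c = 2·arcsin(√a) = 0.077995 rad = 4.4688°
d = R·c = 6356.8 × 0.077995 = 495.8 km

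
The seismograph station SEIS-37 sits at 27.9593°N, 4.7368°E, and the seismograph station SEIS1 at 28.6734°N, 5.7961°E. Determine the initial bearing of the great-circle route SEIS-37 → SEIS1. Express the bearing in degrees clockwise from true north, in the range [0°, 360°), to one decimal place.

52.3°

Δλ = 1.0593°
y = sin Δλ · cos φ₂ = 0.016220
x = cos φ₁ sin φ₂ − sin φ₁ cos φ₂ cos Δλ = 0.012533
θ = atan2(y, x) = 52.3065° → 52.3065° (mod 360°)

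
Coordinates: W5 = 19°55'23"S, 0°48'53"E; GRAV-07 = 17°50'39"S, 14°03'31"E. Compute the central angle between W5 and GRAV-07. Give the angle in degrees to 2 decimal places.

12.70°

W5: φ = -19.92306°, λ = +0.81472°
GRAV-07: φ = -17.84417°, λ = +14.05861°
Δφ = 2.0789°,  Δλ = 13.2439°
a = sin²(Δφ/2) + cos φ₁ cos φ₂ sin²(Δλ/2) = 0.012230
c = 2·arcsin(√a) = 0.221631 rad = 12.6985°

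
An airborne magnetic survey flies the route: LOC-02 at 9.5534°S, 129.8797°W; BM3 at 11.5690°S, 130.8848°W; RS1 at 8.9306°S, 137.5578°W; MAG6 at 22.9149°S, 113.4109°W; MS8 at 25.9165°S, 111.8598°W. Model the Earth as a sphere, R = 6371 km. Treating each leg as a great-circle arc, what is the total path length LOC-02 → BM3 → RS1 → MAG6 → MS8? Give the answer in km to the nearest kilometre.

4411 km

LOC-02→BM3: c = 0.039178 rad, d = 249.60 km
BM3→RS1: c = 0.123500 rad, d = 786.82 km
RS1→MAG6: c = 0.471817 rad, d = 3005.95 km
MAG6→MS8: c = 0.057896 rad, d = 368.85 km
Total = 249.60 + 786.82 + 3005.95 + 368.85 = 4411.22 km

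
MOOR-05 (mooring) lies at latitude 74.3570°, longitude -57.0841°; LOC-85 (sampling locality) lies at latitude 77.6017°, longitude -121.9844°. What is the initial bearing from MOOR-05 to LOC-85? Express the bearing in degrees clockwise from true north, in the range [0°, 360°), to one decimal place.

312.1°

Δλ = -64.9003°
y = sin Δλ · cos φ₂ = -0.194432
x = cos φ₁ sin φ₂ − sin φ₁ cos φ₂ cos Δλ = 0.175650
θ = atan2(y, x) = -47.9052° → 312.0948° (mod 360°)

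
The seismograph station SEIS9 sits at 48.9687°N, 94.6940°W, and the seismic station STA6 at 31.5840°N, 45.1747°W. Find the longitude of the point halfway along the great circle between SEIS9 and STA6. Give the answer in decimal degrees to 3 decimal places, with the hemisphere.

66.515°W

Bx = cos φ₂ cos Δλ = 0.553029,  By = cos φ₂ sin Δλ = 0.647956
φₘ = atan2(sin φ₁ + sin φ₂, √((cos φ₁ + Bx)² + By²)) = 42.96800°
λₘ = λ₁ + atan2(By, cos φ₁ + Bx) = -66.51507°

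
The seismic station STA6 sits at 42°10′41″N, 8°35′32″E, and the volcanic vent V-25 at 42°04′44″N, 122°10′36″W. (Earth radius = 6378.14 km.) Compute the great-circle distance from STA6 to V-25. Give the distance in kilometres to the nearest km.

9439 km

STA6: φ = +42.17806°, λ = +8.59222°
V-25: φ = +42.07889°, λ = -122.17667°
Δφ = -0.0992°,  Δλ = -130.7689°
a = sin²(Δφ/2) + cos φ₁ cos φ₂ sin²(Δλ/2) = 0.454606
c = 2·arcsin(√a) = 1.479882 rad = 84.7910°
d = R·c = 6378.14 × 1.479882 = 9438.9 km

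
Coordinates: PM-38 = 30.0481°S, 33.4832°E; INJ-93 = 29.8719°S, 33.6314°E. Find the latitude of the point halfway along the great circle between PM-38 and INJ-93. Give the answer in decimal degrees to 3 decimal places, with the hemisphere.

29.960°S

Bx = cos φ₂ cos Δλ = 0.867138,  By = cos φ₂ sin Δλ = 0.002243
φₘ = atan2(sin φ₁ + sin φ₂, √((cos φ₁ + Bx)² + By²)) = -29.96002°
λₘ = λ₁ + atan2(By, cos φ₁ + Bx) = 33.55737°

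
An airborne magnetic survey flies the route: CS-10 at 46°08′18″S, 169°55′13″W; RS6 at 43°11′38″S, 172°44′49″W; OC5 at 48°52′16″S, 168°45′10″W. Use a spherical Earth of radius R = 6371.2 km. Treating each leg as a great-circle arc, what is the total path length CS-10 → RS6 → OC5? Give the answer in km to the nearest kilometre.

1099 km

CS-10: φ = -46.13833°, λ = -169.92028°
RS6: φ = -43.19389°, λ = -172.74694°
OC5: φ = -48.87111°, λ = -168.75278°
CS-10→RS6: c = 0.062217 rad, d = 396.39 km
RS6→OC5: c = 0.110235 rad, d = 702.33 km
Total = 396.39 + 702.33 = 1098.72 km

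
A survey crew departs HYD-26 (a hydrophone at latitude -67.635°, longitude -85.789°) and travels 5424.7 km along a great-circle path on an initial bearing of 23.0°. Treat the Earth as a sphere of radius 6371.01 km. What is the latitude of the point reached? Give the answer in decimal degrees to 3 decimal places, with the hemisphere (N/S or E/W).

δ = d/R = 5424.7/6371.01 = 0.851466 rad
φ₂ = arcsin(sin φ₁ cos δ + cos φ₁ sin δ cos θ)
   = arcsin(-0.92478·0.65888 + 0.38051·0.75225·0.92050) = -20.23302°
λ₂ = λ₁ + atan2(sin θ sin δ cos φ₁, cos δ − sin φ₁ sin φ₂) = -67.53342°

20.233°S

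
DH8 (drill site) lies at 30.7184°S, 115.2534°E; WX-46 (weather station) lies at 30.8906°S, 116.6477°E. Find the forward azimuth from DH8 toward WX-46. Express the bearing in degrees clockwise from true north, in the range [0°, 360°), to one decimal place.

Δλ = 1.3943°
y = sin Δλ · cos φ₂ = 0.020881
x = cos φ₁ sin φ₂ − sin φ₁ cos φ₂ cos Δλ = -0.003135
θ = atan2(y, x) = 98.5390° → 98.5390° (mod 360°)

98.5°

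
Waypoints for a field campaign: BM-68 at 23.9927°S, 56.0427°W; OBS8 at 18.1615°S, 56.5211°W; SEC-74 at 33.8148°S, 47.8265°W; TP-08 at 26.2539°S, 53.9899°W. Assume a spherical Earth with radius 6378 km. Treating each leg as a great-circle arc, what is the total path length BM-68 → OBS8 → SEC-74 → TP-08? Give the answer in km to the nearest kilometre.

3626 km

BM-68→OBS8: c = 0.102071 rad, d = 651.01 km
OBS8→SEC-74: c = 0.305024 rad, d = 1945.44 km
SEC-74→TP-08: c = 0.161430 rad, d = 1029.60 km
Total = 651.01 + 1945.44 + 1029.60 = 3626.05 km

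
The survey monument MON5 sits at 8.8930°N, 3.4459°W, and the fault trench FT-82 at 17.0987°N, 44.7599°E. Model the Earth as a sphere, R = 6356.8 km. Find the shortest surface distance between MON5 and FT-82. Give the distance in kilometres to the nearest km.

Δφ = 8.2057°,  Δλ = 48.2058°
a = sin²(Δφ/2) + cos φ₁ cos φ₂ sin²(Δλ/2) = 0.162603
c = 2·arcsin(√a) = 0.830111 rad = 47.5618°
d = R·c = 6356.8 × 0.830111 = 5276.8 km

5277 km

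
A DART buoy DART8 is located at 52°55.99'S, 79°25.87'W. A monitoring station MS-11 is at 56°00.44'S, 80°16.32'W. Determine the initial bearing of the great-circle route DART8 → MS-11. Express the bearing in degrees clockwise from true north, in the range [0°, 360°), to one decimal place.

188.7°

DART8: φ = -52.93317°, λ = -79.43117°
MS-11: φ = -56.00733°, λ = -80.27200°
Δλ = -0.8408°
y = sin Δλ · cos φ₂ = -0.008204
x = cos φ₁ sin φ₂ − sin φ₁ cos φ₂ cos Δλ = -0.053677
θ = atan2(y, x) = -171.3096° → 188.6904° (mod 360°)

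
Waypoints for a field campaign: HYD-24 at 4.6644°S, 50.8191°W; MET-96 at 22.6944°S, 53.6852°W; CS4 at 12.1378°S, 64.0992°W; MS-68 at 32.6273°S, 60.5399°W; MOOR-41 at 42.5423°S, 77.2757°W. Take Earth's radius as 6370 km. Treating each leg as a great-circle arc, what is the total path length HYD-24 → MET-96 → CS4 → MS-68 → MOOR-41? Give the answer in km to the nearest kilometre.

HYD-24→MET-96: c = 0.318378 rad, d = 2028.07 km
MET-96→CS4: c = 0.252796 rad, d = 1610.31 km
CS4→MS-68: c = 0.362119 rad, d = 2306.70 km
MS-68→MOOR-41: c = 0.288115 rad, d = 1835.29 km
Total = 2028.07 + 1610.31 + 2306.70 + 1835.29 = 7780.37 km

7780 km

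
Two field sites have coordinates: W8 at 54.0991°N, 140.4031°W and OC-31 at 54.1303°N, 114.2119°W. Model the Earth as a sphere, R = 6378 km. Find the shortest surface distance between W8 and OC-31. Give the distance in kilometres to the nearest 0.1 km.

1699.2 km

Δφ = 0.0312°,  Δλ = 26.1912°
a = sin²(Δφ/2) + cos φ₁ cos φ₂ sin²(Δλ/2) = 0.017639
c = 2·arcsin(√a) = 0.266410 rad = 15.2642°
d = R·c = 6378 × 0.266410 = 1699.2 km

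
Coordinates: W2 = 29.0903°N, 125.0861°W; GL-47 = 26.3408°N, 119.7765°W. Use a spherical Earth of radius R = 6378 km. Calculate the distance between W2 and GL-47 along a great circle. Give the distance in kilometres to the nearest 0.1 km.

Δφ = -2.7495°,  Δλ = 5.3096°
a = sin²(Δφ/2) + cos φ₁ cos φ₂ sin²(Δλ/2) = 0.002256
c = 2·arcsin(√a) = 0.095024 rad = 5.4445°
d = R·c = 6378 × 0.095024 = 606.1 km

606.1 km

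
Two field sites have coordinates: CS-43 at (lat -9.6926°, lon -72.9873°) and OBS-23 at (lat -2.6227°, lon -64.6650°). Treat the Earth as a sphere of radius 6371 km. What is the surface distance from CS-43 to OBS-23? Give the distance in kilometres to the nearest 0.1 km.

1209.7 km

Δφ = 7.0699°,  Δλ = 8.3223°
a = sin²(Δφ/2) + cos φ₁ cos φ₂ sin²(Δλ/2) = 0.008986
c = 2·arcsin(√a) = 0.189877 rad = 10.8792°
d = R·c = 6371 × 0.189877 = 1209.7 km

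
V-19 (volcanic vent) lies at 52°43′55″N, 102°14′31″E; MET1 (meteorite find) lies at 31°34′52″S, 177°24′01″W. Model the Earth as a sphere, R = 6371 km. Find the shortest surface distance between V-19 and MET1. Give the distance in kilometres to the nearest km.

V-19: φ = +52.73194°, λ = +102.24194°
MET1: φ = -31.58111°, λ = -177.40028°
Δφ = -84.3131°,  Δλ = 80.3578°
a = sin²(Δφ/2) + cos φ₁ cos φ₂ sin²(Δλ/2) = 0.665183
c = 2·arcsin(√a) = 1.907487 rad = 109.2910°
d = R·c = 6371 × 1.907487 = 12152.6 km

12153 km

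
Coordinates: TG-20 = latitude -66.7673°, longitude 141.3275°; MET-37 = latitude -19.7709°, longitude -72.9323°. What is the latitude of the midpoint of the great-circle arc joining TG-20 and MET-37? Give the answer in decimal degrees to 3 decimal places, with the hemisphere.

Bx = cos φ₂ cos Δλ = -0.777774,  By = cos φ₂ sin Δλ = 0.529762
φₘ = atan2(sin φ₁ + sin φ₂, √((cos φ₁ + Bx)² + By²)) = -62.51977°
λₘ = λ₁ + atan2(By, cos φ₁ + Bx) = -92.78502°

62.520°S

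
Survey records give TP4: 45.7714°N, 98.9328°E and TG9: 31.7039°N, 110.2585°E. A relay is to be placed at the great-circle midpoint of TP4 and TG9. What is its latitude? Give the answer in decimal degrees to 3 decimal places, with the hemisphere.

38.873°N

Bx = cos φ₂ cos Δλ = 0.834208,  By = cos φ₂ sin Δλ = 0.167080
φₘ = atan2(sin φ₁ + sin φ₂, √((cos φ₁ + Bx)² + By²)) = 38.87319°
λₘ = λ₁ + atan2(By, cos φ₁ + Bx) = 105.15798°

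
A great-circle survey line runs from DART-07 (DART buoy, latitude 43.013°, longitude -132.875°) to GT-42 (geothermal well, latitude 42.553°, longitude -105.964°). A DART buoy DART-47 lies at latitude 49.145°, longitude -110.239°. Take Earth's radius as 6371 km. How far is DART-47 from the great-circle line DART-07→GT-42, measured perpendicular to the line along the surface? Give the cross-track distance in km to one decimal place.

671.2 km

δ₁₃ = central angle DART-07→DART-47 = 0.292821 rad  (haversine)
θ₁₃ = bearing DART-07→DART-47 = 60.716°,  θ₁₂ = bearing DART-07→GT-42 = 82.079°
dₓₜ = R·arcsin(sin δ₁₃ · sin(θ₁₃ − θ₁₂)) = 6371·arcsin(0.28865·sin(-21.363°)) = -671.163 km
|dₓₜ| = 671.163 km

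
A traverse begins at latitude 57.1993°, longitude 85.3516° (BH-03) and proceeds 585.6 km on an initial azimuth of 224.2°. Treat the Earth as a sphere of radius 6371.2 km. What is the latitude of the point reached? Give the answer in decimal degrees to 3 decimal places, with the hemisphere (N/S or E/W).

53.261°N

δ = d/R = 585.6/6371.2 = 0.091914 rad
φ₂ = arcsin(sin φ₁ cos δ + cos φ₁ sin δ cos θ)
   = arcsin(0.84056·0.99578 + 0.54172·0.09178·-0.71691) = 53.26077°
λ₂ = λ₁ + atan2(sin θ sin δ cos φ₁, cos δ − sin φ₁ sin φ₂) = 79.21072°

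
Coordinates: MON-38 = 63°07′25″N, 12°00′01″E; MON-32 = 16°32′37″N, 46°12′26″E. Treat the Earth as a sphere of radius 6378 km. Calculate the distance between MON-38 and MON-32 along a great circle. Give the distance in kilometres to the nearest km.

5815 km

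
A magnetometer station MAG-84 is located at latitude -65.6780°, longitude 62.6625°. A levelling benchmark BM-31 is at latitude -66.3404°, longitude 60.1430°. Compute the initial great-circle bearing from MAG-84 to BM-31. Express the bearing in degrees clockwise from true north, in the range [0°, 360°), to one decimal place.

236.0°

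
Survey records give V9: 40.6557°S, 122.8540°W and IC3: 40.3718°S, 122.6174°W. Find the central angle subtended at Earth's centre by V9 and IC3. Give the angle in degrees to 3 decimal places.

0.336°

Δφ = 0.2839°,  Δλ = 0.2366°
a = sin²(Δφ/2) + cos φ₁ cos φ₂ sin²(Δλ/2) = 0.000009
c = 2·arcsin(√a) = 0.005866 rad = 0.3361°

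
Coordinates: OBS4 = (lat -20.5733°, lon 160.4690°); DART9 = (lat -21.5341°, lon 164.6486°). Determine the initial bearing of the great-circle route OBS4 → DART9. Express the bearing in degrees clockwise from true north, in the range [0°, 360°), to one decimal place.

Δλ = 4.1796°
y = sin Δλ · cos φ₂ = 0.067796
x = cos φ₁ sin φ₂ − sin φ₁ cos φ₂ cos Δλ = -0.017638
θ = atan2(y, x) = 104.5827° → 104.5827° (mod 360°)

104.6°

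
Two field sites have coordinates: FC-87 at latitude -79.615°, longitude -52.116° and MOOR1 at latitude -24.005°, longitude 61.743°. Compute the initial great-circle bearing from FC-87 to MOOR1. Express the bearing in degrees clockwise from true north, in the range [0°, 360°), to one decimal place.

Δλ = 113.8590°
y = sin Δλ · cos φ₂ = 0.835445
x = cos φ₁ sin φ₂ − sin φ₁ cos φ₂ cos Δλ = -0.436784
θ = atan2(y, x) = 117.6013° → 117.6013° (mod 360°)

117.6°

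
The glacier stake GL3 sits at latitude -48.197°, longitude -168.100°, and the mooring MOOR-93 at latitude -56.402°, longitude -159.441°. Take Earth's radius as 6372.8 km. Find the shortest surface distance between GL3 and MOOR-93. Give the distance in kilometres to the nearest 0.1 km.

1084.3 km

Δφ = -8.2050°,  Δλ = 8.6590°
a = sin²(Δφ/2) + cos φ₁ cos φ₂ sin²(Δλ/2) = 0.007220
c = 2·arcsin(√a) = 0.170149 rad = 9.7488°
d = R·c = 6372.8 × 0.170149 = 1084.3 km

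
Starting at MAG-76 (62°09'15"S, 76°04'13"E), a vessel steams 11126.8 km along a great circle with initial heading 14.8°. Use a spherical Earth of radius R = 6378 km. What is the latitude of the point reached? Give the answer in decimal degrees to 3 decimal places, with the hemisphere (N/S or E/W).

MAG-76: φ = -62.15417°, λ = +76.07028°
δ = d/R = 11126.8/6378 = 1.744559 rad
φ₂ = arcsin(sin φ₁ cos δ + cos φ₁ sin δ cos θ)
   = arcsin(-0.88421·-0.17289 + 0.46709·0.98494·0.96682) = 36.70303°
λ₂ = λ₁ + atan2(sin θ sin δ cos φ₁, cos δ − sin φ₁ sin φ₂) = 94.35955°

36.703°N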